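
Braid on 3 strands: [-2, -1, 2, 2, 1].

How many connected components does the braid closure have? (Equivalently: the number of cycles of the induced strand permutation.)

Track the strand permutation on 3 strands, starting from identity.
  step 1: s2^-1 swaps positions 2,3 -> [1 3 2]
  step 2: s1^-1 swaps positions 1,2 -> [3 1 2]
  step 3: s2 swaps positions 2,3 -> [3 2 1]
  step 4: s2 swaps positions 2,3 -> [3 1 2]
  step 5: s1 swaps positions 1,2 -> [1 3 2]
Final permutation (position -> original strand): [1 3 2]
Closure components = cycle count of this permutation = 2.

Answer: 2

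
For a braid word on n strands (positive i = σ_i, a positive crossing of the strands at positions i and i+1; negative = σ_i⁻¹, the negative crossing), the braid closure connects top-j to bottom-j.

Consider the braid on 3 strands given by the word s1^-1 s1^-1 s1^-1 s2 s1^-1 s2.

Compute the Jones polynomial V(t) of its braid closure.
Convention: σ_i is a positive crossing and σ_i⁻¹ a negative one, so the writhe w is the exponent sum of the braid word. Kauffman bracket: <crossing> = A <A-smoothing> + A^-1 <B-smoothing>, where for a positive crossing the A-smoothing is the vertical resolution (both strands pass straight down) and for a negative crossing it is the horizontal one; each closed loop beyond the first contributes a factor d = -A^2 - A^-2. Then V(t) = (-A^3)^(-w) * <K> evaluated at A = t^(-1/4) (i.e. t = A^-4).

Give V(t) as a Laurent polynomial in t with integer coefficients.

t - 1 + 2*t^-1 - 2*t^-2 + 2*t^-3 - 2*t^-4 + t^-5

Derivation:
Braid: s1^-1 s1^-1 s1^-1 s2 s1^-1 s2 on 3 strands, 6 crossings.
Writhe w = (#positive) - (#negative) = 2 - 4 = -2.
Enumerate smoothing states for the bracket polynomial. There are 2^6 = 64 states.
For each crossing: s=0 is the vertical smoothing, s=1 horizontal. Crossing k contributes A^(sign_k * (1 - 2*s_k)); loop factor d = -A^2 - A^-2.
Tabulate the states by total A-exponent and number of loops L (A-exp: L × count):
  A^6: L=5 ×1
  A^4: L=4 ×6
  A^2: L=3 ×15
  A^0: L=2 ×19, L=4 ×1
  A^-2: L=1 ×11, L=3 ×4
  A^-4: L=2 ×6
  A^-6: L=3 ×1
Each group contributes A^e * Σ count * d^(L-1):
Powers of d = -A^2 - A^-2: d^2 = A^4 + 2 + A^-4; d^3 = -A^6 - 3*A^2 - 3*A^-2 - A^-6; d^4 = A^8 + 4*A^4 + 6 + 4*A^-4 + A^-8.
  A^6 * (d^4) = A^14 + 4*A^10 + 6*A^6 + 4*A^2 + A^-2
  A^4 * (6*d^3) = -6*A^10 - 18*A^6 - 18*A^2 - 6*A^-2
  A^2 * (15*d^2) = 15*A^6 + 30*A^2 + 15*A^-2
  A^0 * (19*d + d^3) = -A^6 - 22*A^2 - 22*A^-2 - A^-6
  A^-2 * (11 + 4*d^2) = 4*A^2 + 19*A^-2 + 4*A^-6
  A^-4 * (6*d) = -6*A^-2 - 6*A^-6
  A^-6 * (d^2) = A^-2 + 2*A^-6 + A^-10
Summing the groups: <K> = A^14 - 2*A^10 + 2*A^6 - 2*A^2 + 2*A^-2 - A^-6 + A^-10
Normalise by the writhe: (-A^3)^(-w) = (-A^3)^(2) = A^6, so f(A) = A^6 * <K> = A^20 - 2*A^16 + 2*A^12 - 2*A^8 + 2*A^4 - 1 + A^-4.
Substitute A = t^(-1/4), i.e. A^e → t^(-e/4): V(t) = t - 1 + 2*t^-1 - 2*t^-2 + 2*t^-3 - 2*t^-4 + t^-5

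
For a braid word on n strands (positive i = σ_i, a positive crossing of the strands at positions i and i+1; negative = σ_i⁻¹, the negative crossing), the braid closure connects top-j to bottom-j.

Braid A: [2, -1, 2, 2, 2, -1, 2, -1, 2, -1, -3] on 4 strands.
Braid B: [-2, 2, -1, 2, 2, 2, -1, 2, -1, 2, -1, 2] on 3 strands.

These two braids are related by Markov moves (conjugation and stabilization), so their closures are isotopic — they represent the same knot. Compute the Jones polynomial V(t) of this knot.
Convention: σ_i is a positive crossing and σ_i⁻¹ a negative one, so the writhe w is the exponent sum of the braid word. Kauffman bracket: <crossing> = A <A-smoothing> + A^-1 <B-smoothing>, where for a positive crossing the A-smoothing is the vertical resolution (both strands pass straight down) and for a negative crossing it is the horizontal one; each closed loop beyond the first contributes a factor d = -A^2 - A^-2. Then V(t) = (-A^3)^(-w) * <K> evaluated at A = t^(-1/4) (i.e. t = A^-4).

t^7 - 4*t^6 + 7*t^5 - 11*t^4 + 14*t^3 - 14*t^2 + 14*t - 10 + 7*t^-1 - 4*t^-2 + t^-3

Derivation:
Markov-equivalent braids have isotopic closures, hence identical knot invariants. Strip the Markov moves from each word to reach a common short braid β, then compute V(t) once on β.
Braid A: s2 s1^-1 s2 s2 s2 s1^-1 s2 s1^-1 s2 s1^-1 s3^-1 on 4 strands reduces by inverse Markov moves (closure unchanged at each step):
  Destabilize: the word has the form β·s3^-1 where s3^-1 occurs only as the final letter (β ∈ B_3); drop it and the last strand → 3 strands.
Reduced to β = s2 s1^-1 s2 s2 s2 s1^-1 s2 s1^-1 s2 s1^-1 on 3 strands, 10 crossings.
Braid B: s2^-1 s2 s1^-1 s2 s2 s2 s1^-1 s2 s1^-1 s2 s1^-1 s2 on 3 strands reduces by inverse Markov moves (closure unchanged at each step):
  Deconjugate: the word is γ·β·γ⁻¹ with γ = s2^-1 (prefix) and γ⁻¹ = s2 (suffix); strip both.
Reduced to β = s2 s1^-1 s2 s2 s2 s1^-1 s2 s1^-1 s2 s1^-1 on 3 strands, 10 crossings.
Both give the same β = s2 s1^-1 s2 s2 s2 s1^-1 s2 s1^-1 s2 s1^-1 on 3 strands, so one state sum suffices:
Braid: s2 s1^-1 s2 s2 s2 s1^-1 s2 s1^-1 s2 s1^-1 on 3 strands, 10 crossings.
Writhe w = (#positive) - (#negative) = 6 - 4 = 2.
Enumerate smoothing states for the bracket polynomial. There are 2^10 = 1024 states.
Smooth each crossing (0=||, 1=⌣⌢); contribution A^(Σ sign_k(1-2s_k)) * d^(L-1).
Tabulate the states by total A-exponent and number of loops L (A-exp: L × count):
  A^10: L=5 ×1
  A^8: L=4 ×10
  A^6: L=3 ×42, L=5 ×3
  A^4: L=2 ×90, L=4 ×29, L=6 ×1
  A^2: L=1 ×87, L=3 ×110, L=5 ×13
  A^0: L=2 ×179, L=4 ×71, L=6 ×2
  A^-2: L=3 ×187, L=5 ×23
  A^-4: L=4 ×117, L=6 ×3
  A^-6: L=5 ×45
  A^-8: L=6 ×10
  A^-10: L=7 ×1
Each group contributes A^e * Σ count * d^(L-1):
Powers of d = -A^2 - A^-2: d^2 = A^4 + 2 + A^-4; d^3 = -A^6 - 3*A^2 - 3*A^-2 - A^-6; d^4 = A^8 + 4*A^4 + 6 + 4*A^-4 + A^-8; d^5 = -A^10 - 5*A^6 - 10*A^2 - 10*A^-2 - 5*A^-6 - A^-10; d^6 = A^12 + 6*A^8 + 15*A^4 + 20 + 15*A^-4 + 6*A^-8 + A^-12.
  A^10 * (d^4) = A^18 + 4*A^14 + 6*A^10 + 4*A^6 + A^2
  A^8 * (10*d^3) = -10*A^14 - 30*A^10 - 30*A^6 - 10*A^2
  A^6 * (42*d^2 + 3*d^4) = 3*A^14 + 54*A^10 + 102*A^6 + 54*A^2 + 3*A^-2
  A^4 * (90*d + 29*d^3 + d^5) = -A^14 - 34*A^10 - 187*A^6 - 187*A^2 - 34*A^-2 - A^-6
  A^2 * (87 + 110*d^2 + 13*d^4) = 13*A^10 + 162*A^6 + 385*A^2 + 162*A^-2 + 13*A^-6
  A^0 * (179*d + 71*d^3 + 2*d^5) = -2*A^10 - 81*A^6 - 412*A^2 - 412*A^-2 - 81*A^-6 - 2*A^-10
  A^-2 * (187*d^2 + 23*d^4) = 23*A^6 + 279*A^2 + 512*A^-2 + 279*A^-6 + 23*A^-10
  A^-4 * (117*d^3 + 3*d^5) = -3*A^6 - 132*A^2 - 381*A^-2 - 381*A^-6 - 132*A^-10 - 3*A^-14
  A^-6 * (45*d^4) = 45*A^2 + 180*A^-2 + 270*A^-6 + 180*A^-10 + 45*A^-14
  A^-8 * (10*d^5) = -10*A^2 - 50*A^-2 - 100*A^-6 - 100*A^-10 - 50*A^-14 - 10*A^-18
  A^-10 * (d^6) = A^2 + 6*A^-2 + 15*A^-6 + 20*A^-10 + 15*A^-14 + 6*A^-18 + A^-22
Summing the groups: <K> = A^18 - 4*A^14 + 7*A^10 - 10*A^6 + 14*A^2 - 14*A^-2 + 14*A^-6 - 11*A^-10 + 7*A^-14 - 4*A^-18 + A^-22
Normalise by the writhe: (-A^3)^(-w) = (-A^3)^(-2) = A^-6, so f(A) = A^-6 * <K> = A^12 - 4*A^8 + 7*A^4 - 10 + 14*A^-4 - 14*A^-8 + 14*A^-12 - 11*A^-16 + 7*A^-20 - 4*A^-24 + A^-28.
Substitute A = t^(-1/4), i.e. A^e → t^(-e/4): V(t) = t^7 - 4*t^6 + 7*t^5 - 11*t^4 + 14*t^3 - 14*t^2 + 14*t - 10 + 7*t^-1 - 4*t^-2 + t^-3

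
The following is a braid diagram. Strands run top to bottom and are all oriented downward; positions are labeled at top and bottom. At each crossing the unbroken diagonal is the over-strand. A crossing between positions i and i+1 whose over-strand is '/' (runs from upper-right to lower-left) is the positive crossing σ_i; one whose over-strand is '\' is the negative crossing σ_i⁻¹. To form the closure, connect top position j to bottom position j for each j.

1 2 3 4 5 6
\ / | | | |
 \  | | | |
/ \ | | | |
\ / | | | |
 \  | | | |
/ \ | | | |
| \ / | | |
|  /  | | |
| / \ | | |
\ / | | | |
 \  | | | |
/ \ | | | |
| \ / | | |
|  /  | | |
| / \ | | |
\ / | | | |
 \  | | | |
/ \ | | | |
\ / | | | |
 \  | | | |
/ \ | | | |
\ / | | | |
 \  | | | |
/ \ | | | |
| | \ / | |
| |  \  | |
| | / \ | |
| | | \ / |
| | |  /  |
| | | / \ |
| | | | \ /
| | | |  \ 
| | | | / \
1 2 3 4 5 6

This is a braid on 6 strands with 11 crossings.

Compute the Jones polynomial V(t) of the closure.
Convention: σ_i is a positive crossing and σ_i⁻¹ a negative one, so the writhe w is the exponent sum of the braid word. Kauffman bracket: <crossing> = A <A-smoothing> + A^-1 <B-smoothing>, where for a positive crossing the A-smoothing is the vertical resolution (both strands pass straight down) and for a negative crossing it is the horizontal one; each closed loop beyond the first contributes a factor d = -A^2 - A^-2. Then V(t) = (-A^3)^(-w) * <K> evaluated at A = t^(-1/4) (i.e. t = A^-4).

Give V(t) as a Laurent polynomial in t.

1 - t^-1 + 2*t^-2 - 2*t^-3 + 3*t^-4 - 3*t^-5 + 2*t^-6 - 2*t^-7 + t^-8

Derivation:
Reading the diagram top to bottom ('/'-over between positions i,i+1 = s_i, '\'-over = s_i^-1): braid word = s1^-1 s1^-1 s2 s1^-1 s2 s1^-1 s1^-1 s1^-1 s3^-1 s4 s5^-1.
The presented braid s1^-1 s1^-1 s2 s1^-1 s2 s1^-1 s1^-1 s1^-1 s3^-1 s4 s5^-1 on 6 strands reduces by inverse Markov moves (closure unchanged at each step):
  Destabilize: the word has the form β·s5^-1 where s5^-1 occurs only as the final letter (β ∈ B_5); drop it and the last strand → 5 strands.
  Destabilize: the word has the form β·s4 where s4 occurs only as the final letter (β ∈ B_4); drop it and the last strand → 4 strands.
  Destabilize: the word has the form β·s3^-1 where s3^-1 occurs only as the final letter (β ∈ B_3); drop it and the last strand → 3 strands.
Reduced to β = s1^-1 s1^-1 s2 s1^-1 s2 s1^-1 s1^-1 s1^-1 on 3 strands, 8 crossings.
Compute on β:
Braid: s1^-1 s1^-1 s2 s1^-1 s2 s1^-1 s1^-1 s1^-1 on 3 strands, 8 crossings.
Writhe w = (#positive) - (#negative) = 2 - 6 = -4.
Computing the Kauffman bracket via state sum. There are 2^8 = 256 states.
For each crossing: s=0 is the vertical smoothing, s=1 horizontal. Crossing k contributes A^(sign_k * (1 - 2*s_k)); loop factor d = -A^2 - A^-2.
Tabulate the states by total A-exponent and number of loops L (A-exp: L × count):
  A^8: L=7 ×1
  A^6: L=6 ×8
  A^4: L=5 ×28
  A^2: L=4 ×55, L=6 ×1
  A^0: L=3 ×65, L=5 ×5
  A^-2: L=2 ×46, L=4 ×10
  A^-4: L=1 ×17, L=3 ×11
  A^-6: L=2 ×8
  A^-8: L=3 ×1
Each group contributes A^e * Σ count * d^(L-1):
Powers of d = -A^2 - A^-2: d^2 = A^4 + 2 + A^-4; d^3 = -A^6 - 3*A^2 - 3*A^-2 - A^-6; d^4 = A^8 + 4*A^4 + 6 + 4*A^-4 + A^-8; d^5 = -A^10 - 5*A^6 - 10*A^2 - 10*A^-2 - 5*A^-6 - A^-10; d^6 = A^12 + 6*A^8 + 15*A^4 + 20 + 15*A^-4 + 6*A^-8 + A^-12.
  A^8 * (d^6) = A^20 + 6*A^16 + 15*A^12 + 20*A^8 + 15*A^4 + 6 + A^-4
  A^6 * (8*d^5) = -8*A^16 - 40*A^12 - 80*A^8 - 80*A^4 - 40 - 8*A^-4
  A^4 * (28*d^4) = 28*A^12 + 112*A^8 + 168*A^4 + 112 + 28*A^-4
  A^2 * (55*d^3 + d^5) = -A^12 - 60*A^8 - 175*A^4 - 175 - 60*A^-4 - A^-8
  A^0 * (65*d^2 + 5*d^4) = 5*A^8 + 85*A^4 + 160 + 85*A^-4 + 5*A^-8
  A^-2 * (46*d + 10*d^3) = -10*A^4 - 76 - 76*A^-4 - 10*A^-8
  A^-4 * (17 + 11*d^2) = 11 + 39*A^-4 + 11*A^-8
  A^-6 * (8*d) = -8*A^-4 - 8*A^-8
  A^-8 * (d^2) = A^-4 + 2*A^-8 + A^-12
Summing the groups: <K> = A^20 - 2*A^16 + 2*A^12 - 3*A^8 + 3*A^4 - 2 + 2*A^-4 - A^-8 + A^-12
Normalise by the writhe: (-A^3)^(-w) = (-A^3)^(4) = A^12, so f(A) = A^12 * <K> = A^32 - 2*A^28 + 2*A^24 - 3*A^20 + 3*A^16 - 2*A^12 + 2*A^8 - A^4 + 1.
Substitute A = t^(-1/4), i.e. A^e → t^(-e/4): V(t) = 1 - t^-1 + 2*t^-2 - 2*t^-3 + 3*t^-4 - 3*t^-5 + 2*t^-6 - 2*t^-7 + t^-8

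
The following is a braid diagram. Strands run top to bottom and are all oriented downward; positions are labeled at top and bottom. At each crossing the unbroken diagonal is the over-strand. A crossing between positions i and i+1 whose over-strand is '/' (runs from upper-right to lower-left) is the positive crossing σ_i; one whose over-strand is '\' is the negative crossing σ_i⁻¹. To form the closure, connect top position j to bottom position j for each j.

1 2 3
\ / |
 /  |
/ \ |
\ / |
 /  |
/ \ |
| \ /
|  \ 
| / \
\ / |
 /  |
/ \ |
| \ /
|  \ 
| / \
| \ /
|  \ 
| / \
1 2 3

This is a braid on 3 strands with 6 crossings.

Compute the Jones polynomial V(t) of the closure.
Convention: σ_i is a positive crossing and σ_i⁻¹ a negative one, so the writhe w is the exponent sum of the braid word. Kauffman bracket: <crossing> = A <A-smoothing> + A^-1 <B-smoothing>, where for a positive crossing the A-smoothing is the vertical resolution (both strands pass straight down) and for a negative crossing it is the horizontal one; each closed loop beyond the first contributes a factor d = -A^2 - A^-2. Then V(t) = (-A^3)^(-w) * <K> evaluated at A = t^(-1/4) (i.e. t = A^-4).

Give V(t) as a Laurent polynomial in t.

-t^3 + 2*t^2 - 2*t + 3 - 2*t^-1 + 2*t^-2 - t^-3

Derivation:
Reading the diagram top to bottom ('/'-over between positions i,i+1 = s_i, '\'-over = s_i^-1): braid word = s1 s1 s2^-1 s1 s2^-1 s2^-1.
Braid: s1 s1 s2^-1 s1 s2^-1 s2^-1 on 3 strands, 6 crossings.
Writhe w = (#positive) - (#negative) = 3 - 3 = 0.
State-sum expansion of <K>. There are 2^6 = 64 states.
Smooth each crossing (0=||, 1=⌣⌢); contribution A^(Σ sign_k(1-2s_k)) * d^(L-1).
Tabulate the states by total A-exponent and number of loops L (A-exp: L × count):
  A^6: L=4 ×1
  A^4: L=3 ×6
  A^2: L=2 ×14, L=4 ×1
  A^0: L=1 ×13, L=3 ×7
  A^-2: L=2 ×14, L=4 ×1
  A^-4: L=3 ×6
  A^-6: L=4 ×1
Each group contributes A^e * Σ count * d^(L-1):
Powers of d = -A^2 - A^-2: d^2 = A^4 + 2 + A^-4; d^3 = -A^6 - 3*A^2 - 3*A^-2 - A^-6.
  A^6 * (d^3) = -A^12 - 3*A^8 - 3*A^4 - 1
  A^4 * (6*d^2) = 6*A^8 + 12*A^4 + 6
  A^2 * (14*d + d^3) = -A^8 - 17*A^4 - 17 - A^-4
  A^0 * (13 + 7*d^2) = 7*A^4 + 27 + 7*A^-4
  A^-2 * (14*d + d^3) = -A^4 - 17 - 17*A^-4 - A^-8
  A^-4 * (6*d^2) = 6 + 12*A^-4 + 6*A^-8
  A^-6 * (d^3) = -1 - 3*A^-4 - 3*A^-8 - A^-12
Summing the groups: <K> = -A^12 + 2*A^8 - 2*A^4 + 3 - 2*A^-4 + 2*A^-8 - A^-12
Normalise by the writhe: (-A^3)^(-w) = (-A^3)^(0) = 1, so f(A) = 1 * <K> = -A^12 + 2*A^8 - 2*A^4 + 3 - 2*A^-4 + 2*A^-8 - A^-12.
Substitute A = t^(-1/4), i.e. A^e → t^(-e/4): V(t) = -t^3 + 2*t^2 - 2*t + 3 - 2*t^-1 + 2*t^-2 - t^-3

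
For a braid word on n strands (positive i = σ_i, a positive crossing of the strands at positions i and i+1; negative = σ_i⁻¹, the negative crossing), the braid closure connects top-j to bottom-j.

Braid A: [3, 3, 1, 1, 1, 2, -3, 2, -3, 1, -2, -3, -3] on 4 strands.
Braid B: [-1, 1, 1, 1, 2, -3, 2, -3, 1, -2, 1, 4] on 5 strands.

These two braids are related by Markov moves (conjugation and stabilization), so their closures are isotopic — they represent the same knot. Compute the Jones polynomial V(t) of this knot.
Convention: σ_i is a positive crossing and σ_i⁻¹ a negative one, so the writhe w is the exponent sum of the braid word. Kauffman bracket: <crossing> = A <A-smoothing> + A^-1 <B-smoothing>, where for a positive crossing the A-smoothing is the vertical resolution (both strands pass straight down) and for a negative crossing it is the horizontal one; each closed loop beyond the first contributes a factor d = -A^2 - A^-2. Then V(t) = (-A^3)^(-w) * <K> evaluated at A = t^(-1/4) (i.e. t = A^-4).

t^7 - 2*t^6 + 3*t^5 - 4*t^4 + 4*t^3 - 4*t^2 + 3*t - 1 + t^-1

Derivation:
Markov-equivalent braids have isotopic closures, hence identical knot invariants. Strip the Markov moves from each word to reach a common short braid β, then compute V(t) once on β.
Braid A: s3 s3 s1 s1 s1 s2 s3^-1 s2 s3^-1 s1 s2^-1 s3^-1 s3^-1 on 4 strands reduces by inverse Markov moves (closure unchanged at each step):
  Deconjugate: the word is γ·β·γ⁻¹ with γ = s3 (prefix) and γ⁻¹ = s3^-1 (suffix); strip both.
  Deconjugate: the word is γ·β·γ⁻¹ with γ = s3 (prefix) and γ⁻¹ = s3^-1 (suffix); strip both.
Reduced to β = s1 s1 s1 s2 s3^-1 s2 s3^-1 s1 s2^-1 on 4 strands, 9 crossings.
Braid B: s1^-1 s1 s1 s1 s2 s3^-1 s2 s3^-1 s1 s2^-1 s1 s4 on 5 strands reduces by inverse Markov moves (closure unchanged at each step):
  Destabilize: the word has the form β·s4 where s4 occurs only as the final letter (β ∈ B_4); drop it and the last strand → 4 strands.
  Deconjugate: the word is γ·β·γ⁻¹ with γ = s1^-1 (prefix) and γ⁻¹ = s1 (suffix); strip both.
Reduced to β = s1 s1 s1 s2 s3^-1 s2 s3^-1 s1 s2^-1 on 4 strands, 9 crossings.
Both give the same β = s1 s1 s1 s2 s3^-1 s2 s3^-1 s1 s2^-1 on 4 strands, so one state sum suffices:
Braid: s1 s1 s1 s2 s3^-1 s2 s3^-1 s1 s2^-1 on 4 strands, 9 crossings.
Writhe w = (#positive) - (#negative) = 6 - 3 = 3.
Computing the Kauffman bracket via state sum. There are 2^9 = 512 states.
Each crossing splits two ways (0=vertical, 1=horizontal). The state's weight is A^(#A-smoothings - #B-smoothings) * d^(loops - 1).
Tabulate the states by total A-exponent and number of loops L (A-exp: L × count):
  A^9: L=3 ×1
  A^7: L=2 ×7, L=4 ×2
  A^5: L=1 ×12, L=3 ×24
  A^3: L=2 ×66, L=4 ×18
  A^1: L=1 ×35, L=3 ×84, L=5 ×7
  A^-1: L=2 ×73, L=4 ×52, L=6 ×1
  A^-3: L=3 ×68, L=5 ×16
  A^-5: L=4 ×34, L=6 ×2
  A^-7: L=5 ×9
  A^-9: L=6 ×1
Each group contributes A^e * Σ count * d^(L-1):
Powers of d = -A^2 - A^-2: d^2 = A^4 + 2 + A^-4; d^3 = -A^6 - 3*A^2 - 3*A^-2 - A^-6; d^4 = A^8 + 4*A^4 + 6 + 4*A^-4 + A^-8; d^5 = -A^10 - 5*A^6 - 10*A^2 - 10*A^-2 - 5*A^-6 - A^-10.
  A^9 * (d^2) = A^13 + 2*A^9 + A^5
  A^7 * (7*d + 2*d^3) = -2*A^13 - 13*A^9 - 13*A^5 - 2*A
  A^5 * (12 + 24*d^2) = 24*A^9 + 60*A^5 + 24*A
  A^3 * (66*d + 18*d^3) = -18*A^9 - 120*A^5 - 120*A - 18*A^-3
  A^1 * (35 + 84*d^2 + 7*d^4) = 7*A^9 + 112*A^5 + 245*A + 112*A^-3 + 7*A^-7
  A^-1 * (73*d + 52*d^3 + d^5) = -A^9 - 57*A^5 - 239*A - 239*A^-3 - 57*A^-7 - A^-11
  A^-3 * (68*d^2 + 16*d^4) = 16*A^5 + 132*A + 232*A^-3 + 132*A^-7 + 16*A^-11
  A^-5 * (34*d^3 + 2*d^5) = -2*A^5 - 44*A - 122*A^-3 - 122*A^-7 - 44*A^-11 - 2*A^-15
  A^-7 * (9*d^4) = 9*A + 36*A^-3 + 54*A^-7 + 36*A^-11 + 9*A^-15
  A^-9 * (d^5) = -A - 5*A^-3 - 10*A^-7 - 10*A^-11 - 5*A^-15 - A^-19
Summing the groups: <K> = -A^13 + A^9 - 3*A^5 + 4*A - 4*A^-3 + 4*A^-7 - 3*A^-11 + 2*A^-15 - A^-19
Normalise by the writhe: (-A^3)^(-w) = (-A^3)^(-3) = -A^-9, so f(A) = -A^-9 * <K> = A^4 - 1 + 3*A^-4 - 4*A^-8 + 4*A^-12 - 4*A^-16 + 3*A^-20 - 2*A^-24 + A^-28.
Substitute A = t^(-1/4), i.e. A^e → t^(-e/4): V(t) = t^7 - 2*t^6 + 3*t^5 - 4*t^4 + 4*t^3 - 4*t^2 + 3*t - 1 + t^-1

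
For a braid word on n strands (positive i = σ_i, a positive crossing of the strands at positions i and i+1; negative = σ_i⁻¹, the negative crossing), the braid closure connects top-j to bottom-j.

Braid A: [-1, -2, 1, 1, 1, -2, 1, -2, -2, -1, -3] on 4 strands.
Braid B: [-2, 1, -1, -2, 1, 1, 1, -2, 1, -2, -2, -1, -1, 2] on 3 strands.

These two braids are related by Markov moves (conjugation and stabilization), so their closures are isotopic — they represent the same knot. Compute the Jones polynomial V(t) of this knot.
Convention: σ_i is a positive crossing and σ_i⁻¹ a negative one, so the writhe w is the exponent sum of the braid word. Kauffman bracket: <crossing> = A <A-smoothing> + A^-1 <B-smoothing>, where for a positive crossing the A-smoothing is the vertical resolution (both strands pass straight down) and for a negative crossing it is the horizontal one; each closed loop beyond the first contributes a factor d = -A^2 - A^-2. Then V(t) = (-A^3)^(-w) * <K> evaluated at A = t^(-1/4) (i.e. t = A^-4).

Markov-equivalent braids have isotopic closures, hence identical knot invariants. Strip the Markov moves from each word to reach a common short braid β, then compute V(t) once on β.
Braid A: s1^-1 s2^-1 s1 s1 s1 s2^-1 s1 s2^-1 s2^-1 s1^-1 s3^-1 on 4 strands reduces by inverse Markov moves (closure unchanged at each step):
  Destabilize: the word has the form β·s3^-1 where s3^-1 occurs only as the final letter (β ∈ B_3); drop it and the last strand → 3 strands.
Reduced to β = s1^-1 s2^-1 s1 s1 s1 s2^-1 s1 s2^-1 s2^-1 s1^-1 on 3 strands, 10 crossings.
Braid B: s2^-1 s1 s1^-1 s2^-1 s1 s1 s1 s2^-1 s1 s2^-1 s2^-1 s1^-1 s1^-1 s2 on 3 strands reduces by inverse Markov moves (closure unchanged at each step):
  Deconjugate: the word is γ·β·γ⁻¹ with γ = s2^-1 (prefix) and γ⁻¹ = s2 (suffix); strip both.
  Deconjugate: the word is γ·β·γ⁻¹ with γ = s1 (prefix) and γ⁻¹ = s1^-1 (suffix); strip both.
Reduced to β = s1^-1 s2^-1 s1 s1 s1 s2^-1 s1 s2^-1 s2^-1 s1^-1 on 3 strands, 10 crossings.
Both give the same β = s1^-1 s2^-1 s1 s1 s1 s2^-1 s1 s2^-1 s2^-1 s1^-1 on 3 strands, so one state sum suffices:
Braid: s1^-1 s2^-1 s1 s1 s1 s2^-1 s1 s2^-1 s2^-1 s1^-1 on 3 strands, 10 crossings.
Writhe w = (#positive) - (#negative) = 4 - 6 = -2.
Computing the Kauffman bracket via state sum. There are 2^10 = 1024 states.
Smooth each crossing (0=||, 1=⌣⌢); contribution A^(Σ sign_k(1-2s_k)) * d^(L-1).
Tabulate the states by total A-exponent and number of loops L (A-exp: L × count):
  A^10: L=5 ×1
  A^8: L=4 ×10
  A^6: L=3 ×38, L=5 ×7
  A^4: L=2 ×67, L=4 ×49, L=6 ×4
  A^2: L=1 ×46, L=3 ×130, L=5 ×33, L=7 ×1
  A^0: L=2 ×131, L=4 ×110, L=6 ×11
  A^-2: L=1 ×25, L=3 ×133, L=5 ×51, L=7 ×1
  A^-4: L=2 ×37, L=4 ×72, L=6 ×11
  A^-6: L=3 ×25, L=5 ×19, L=7 ×1
  A^-8: L=4 ×8, L=6 ×2
  A^-10: L=5 ×1
Each group contributes A^e * Σ count * d^(L-1):
Powers of d = -A^2 - A^-2: d^2 = A^4 + 2 + A^-4; d^3 = -A^6 - 3*A^2 - 3*A^-2 - A^-6; d^4 = A^8 + 4*A^4 + 6 + 4*A^-4 + A^-8; d^5 = -A^10 - 5*A^6 - 10*A^2 - 10*A^-2 - 5*A^-6 - A^-10; d^6 = A^12 + 6*A^8 + 15*A^4 + 20 + 15*A^-4 + 6*A^-8 + A^-12.
  A^10 * (d^4) = A^18 + 4*A^14 + 6*A^10 + 4*A^6 + A^2
  A^8 * (10*d^3) = -10*A^14 - 30*A^10 - 30*A^6 - 10*A^2
  A^6 * (38*d^2 + 7*d^4) = 7*A^14 + 66*A^10 + 118*A^6 + 66*A^2 + 7*A^-2
  A^4 * (67*d + 49*d^3 + 4*d^5) = -4*A^14 - 69*A^10 - 254*A^6 - 254*A^2 - 69*A^-2 - 4*A^-6
  A^2 * (46 + 130*d^2 + 33*d^4 + d^6) = A^14 + 39*A^10 + 277*A^6 + 524*A^2 + 277*A^-2 + 39*A^-6 + A^-10
  A^0 * (131*d + 110*d^3 + 11*d^5) = -11*A^10 - 165*A^6 - 571*A^2 - 571*A^-2 - 165*A^-6 - 11*A^-10
  A^-2 * (25 + 133*d^2 + 51*d^4 + d^6) = A^10 + 57*A^6 + 352*A^2 + 617*A^-2 + 352*A^-6 + 57*A^-10 + A^-14
  A^-4 * (37*d + 72*d^3 + 11*d^5) = -11*A^6 - 127*A^2 - 363*A^-2 - 363*A^-6 - 127*A^-10 - 11*A^-14
  A^-6 * (25*d^2 + 19*d^4 + d^6) = A^6 + 25*A^2 + 116*A^-2 + 184*A^-6 + 116*A^-10 + 25*A^-14 + A^-18
  A^-8 * (8*d^3 + 2*d^5) = -2*A^2 - 18*A^-2 - 44*A^-6 - 44*A^-10 - 18*A^-14 - 2*A^-18
  A^-10 * (d^4) = A^-2 + 4*A^-6 + 6*A^-10 + 4*A^-14 + A^-18
Summing the groups: <K> = A^18 - 2*A^14 + 2*A^10 - 3*A^6 + 4*A^2 - 3*A^-2 + 3*A^-6 - 2*A^-10 + A^-14
Normalise by the writhe: (-A^3)^(-w) = (-A^3)^(2) = A^6, so f(A) = A^6 * <K> = A^24 - 2*A^20 + 2*A^16 - 3*A^12 + 4*A^8 - 3*A^4 + 3 - 2*A^-4 + A^-8.
Substitute A = t^(-1/4), i.e. A^e → t^(-e/4): V(t) = t^2 - 2*t + 3 - 3*t^-1 + 4*t^-2 - 3*t^-3 + 2*t^-4 - 2*t^-5 + t^-6

Answer: t^2 - 2*t + 3 - 3*t^-1 + 4*t^-2 - 3*t^-3 + 2*t^-4 - 2*t^-5 + t^-6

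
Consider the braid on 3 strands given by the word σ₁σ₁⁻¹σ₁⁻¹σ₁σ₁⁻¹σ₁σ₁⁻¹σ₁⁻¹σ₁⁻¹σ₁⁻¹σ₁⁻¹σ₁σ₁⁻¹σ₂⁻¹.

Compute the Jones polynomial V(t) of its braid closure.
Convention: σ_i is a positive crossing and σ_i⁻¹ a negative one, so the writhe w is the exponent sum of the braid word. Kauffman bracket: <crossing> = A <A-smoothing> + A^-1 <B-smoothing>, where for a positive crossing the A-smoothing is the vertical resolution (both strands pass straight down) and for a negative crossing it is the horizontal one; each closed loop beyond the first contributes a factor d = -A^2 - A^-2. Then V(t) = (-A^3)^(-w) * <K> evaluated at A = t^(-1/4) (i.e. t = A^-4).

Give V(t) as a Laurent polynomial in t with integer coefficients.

The presented braid s1 s1^-1 s1^-1 s1 s1^-1 s1 s1^-1 s1^-1 s1^-1 s1^-1 s1^-1 s1 s1^-1 s2^-1 on 3 strands reduces by inverse Markov moves (closure unchanged at each step):
  Destabilize: the word has the form β·s2^-1 where s2^-1 occurs only as the final letter (β ∈ B_2); drop it and the last strand → 2 strands.
  Deconjugate: the word is γ·β·γ⁻¹ with γ = s1 s1^-1 (prefix) and γ⁻¹ = s1 s1^-1 (suffix); strip both.
Reduced to β = s1^-1 s1 s1^-1 s1 s1^-1 s1^-1 s1^-1 s1^-1 s1^-1 on 2 strands, 9 crossings.
Compute on β:
First cancel adjacent σ_i σ_i⁻¹ pairs (Reidemeister II — same braid, same closure): s1^-1 s1 s1^-1 s1 s1^-1 s1^-1 s1^-1 s1^-1 s1^-1 → s1^-1 s1^-1 s1^-1 s1^-1 s1^-1.
Braid: s1^-1 s1^-1 s1^-1 s1^-1 s1^-1 on 2 strands, 5 crossings.
Writhe w = (#positive) - (#negative) = 0 - 5 = -5.
State-sum expansion of <K>. There are 2^5 = 32 states.
Each crossing splits two ways (0=vertical, 1=horizontal). The state's weight is A^(#A-smoothings - #B-smoothings) * d^(loops - 1).
  state 00000: A-exp=-5, loops=2, term = A^-5 * d^1
  state 00001: A-exp=-3, loops=1, term = A^-3 * d^0
  state 00010: A-exp=-3, loops=1, term = A^-3 * d^0
  state 00011: A-exp=-1, loops=2, term = A^-1 * d^1
  state 00100: A-exp=-3, loops=1, term = A^-3 * d^0
  state 00101: A-exp=-1, loops=2, term = A^-1 * d^1
  state 00110: A-exp=-1, loops=2, term = A^-1 * d^1
  state 00111: A-exp=+1, loops=3, term = A^1 * d^2
  state 01000: A-exp=-3, loops=1, term = A^-3 * d^0
  state 01001: A-exp=-1, loops=2, term = A^-1 * d^1
  state 01010: A-exp=-1, loops=2, term = A^-1 * d^1
  state 01011: A-exp=+1, loops=3, term = A^1 * d^2
  state 01100: A-exp=-1, loops=2, term = A^-1 * d^1
  state 01101: A-exp=+1, loops=3, term = A^1 * d^2
  state 01110: A-exp=+1, loops=3, term = A^1 * d^2
  state 01111: A-exp=+3, loops=4, term = A^3 * d^3
  state 10000: A-exp=-3, loops=1, term = A^-3 * d^0
  state 10001: A-exp=-1, loops=2, term = A^-1 * d^1
  state 10010: A-exp=-1, loops=2, term = A^-1 * d^1
  state 10011: A-exp=+1, loops=3, term = A^1 * d^2
  state 10100: A-exp=-1, loops=2, term = A^-1 * d^1
  state 10101: A-exp=+1, loops=3, term = A^1 * d^2
  state 10110: A-exp=+1, loops=3, term = A^1 * d^2
  state 10111: A-exp=+3, loops=4, term = A^3 * d^3
  state 11000: A-exp=-1, loops=2, term = A^-1 * d^1
  state 11001: A-exp=+1, loops=3, term = A^1 * d^2
  state 11010: A-exp=+1, loops=3, term = A^1 * d^2
  state 11011: A-exp=+3, loops=4, term = A^3 * d^3
  state 11100: A-exp=+1, loops=3, term = A^1 * d^2
  state 11101: A-exp=+3, loops=4, term = A^3 * d^3
  state 11110: A-exp=+3, loops=4, term = A^3 * d^3
  state 11111: A-exp=+5, loops=5, term = A^5 * d^4
Collect the terms by A-exponent (count of states per loop number):
Powers of d = -A^2 - A^-2: d^2 = A^4 + 2 + A^-4; d^3 = -A^6 - 3*A^2 - 3*A^-2 - A^-6; d^4 = A^8 + 4*A^4 + 6 + 4*A^-4 + A^-8.
  A^5 * (d^4) = A^13 + 4*A^9 + 6*A^5 + 4*A + A^-3
  A^3 * (5*d^3) = -5*A^9 - 15*A^5 - 15*A - 5*A^-3
  A^1 * (10*d^2) = 10*A^5 + 20*A + 10*A^-3
  A^-1 * (10*d) = -10*A - 10*A^-3
  A^-3 * (5) = 5*A^-3
  A^-5 * (d) = -A^-3 - A^-7
Summing the groups: <K> = A^13 - A^9 + A^5 - A - A^-7
Normalise by the writhe: (-A^3)^(-w) = (-A^3)^(5) = -A^15, so f(A) = -A^15 * <K> = -A^28 + A^24 - A^20 + A^16 + A^8.
Substitute A = t^(-1/4), i.e. A^e → t^(-e/4): V(t) = t^-2 + t^-4 - t^-5 + t^-6 - t^-7

Answer: t^-2 + t^-4 - t^-5 + t^-6 - t^-7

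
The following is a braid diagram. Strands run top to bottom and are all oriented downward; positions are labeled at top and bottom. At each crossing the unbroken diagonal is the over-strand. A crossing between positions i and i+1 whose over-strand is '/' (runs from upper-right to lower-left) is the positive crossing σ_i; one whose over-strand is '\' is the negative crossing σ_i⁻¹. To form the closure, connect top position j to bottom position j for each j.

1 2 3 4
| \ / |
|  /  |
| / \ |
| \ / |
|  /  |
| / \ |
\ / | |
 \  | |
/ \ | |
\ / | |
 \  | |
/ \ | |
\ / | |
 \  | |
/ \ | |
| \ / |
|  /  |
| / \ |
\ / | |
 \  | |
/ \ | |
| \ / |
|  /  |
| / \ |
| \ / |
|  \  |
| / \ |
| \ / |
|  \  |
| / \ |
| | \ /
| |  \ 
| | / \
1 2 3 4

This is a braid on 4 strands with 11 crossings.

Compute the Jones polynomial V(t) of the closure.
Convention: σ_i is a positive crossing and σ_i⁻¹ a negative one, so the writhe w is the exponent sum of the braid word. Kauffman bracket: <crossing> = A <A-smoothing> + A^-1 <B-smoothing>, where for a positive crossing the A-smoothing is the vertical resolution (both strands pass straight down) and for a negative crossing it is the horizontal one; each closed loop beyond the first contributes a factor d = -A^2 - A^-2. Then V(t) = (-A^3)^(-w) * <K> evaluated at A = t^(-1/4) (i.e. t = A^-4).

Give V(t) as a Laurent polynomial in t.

Reading the diagram top to bottom ('/'-over between positions i,i+1 = s_i, '\'-over = s_i^-1): braid word = s2 s2 s1^-1 s1^-1 s1^-1 s2 s1^-1 s2 s2^-1 s2^-1 s3^-1.
The presented braid s2 s2 s1^-1 s1^-1 s1^-1 s2 s1^-1 s2 s2^-1 s2^-1 s3^-1 on 4 strands reduces by inverse Markov moves (closure unchanged at each step):
  Destabilize: the word has the form β·s3^-1 where s3^-1 occurs only as the final letter (β ∈ B_3); drop it and the last strand → 3 strands.
  Deconjugate: the word is γ·β·γ⁻¹ with γ = s2 s2 (prefix) and γ⁻¹ = s2^-1 s2^-1 (suffix); strip both.
Reduced to β = s1^-1 s1^-1 s1^-1 s2 s1^-1 s2 on 3 strands, 6 crossings.
Compute on β:
Braid: s1^-1 s1^-1 s1^-1 s2 s1^-1 s2 on 3 strands, 6 crossings.
Writhe w = (#positive) - (#negative) = 2 - 4 = -2.
Computing the Kauffman bracket via state sum. There are 2^6 = 64 states.
For each crossing: s=0 is the vertical smoothing, s=1 horizontal. Crossing k contributes A^(sign_k * (1 - 2*s_k)); loop factor d = -A^2 - A^-2.
Tabulate the states by total A-exponent and number of loops L (A-exp: L × count):
  A^6: L=5 ×1
  A^4: L=4 ×6
  A^2: L=3 ×15
  A^0: L=2 ×19, L=4 ×1
  A^-2: L=1 ×11, L=3 ×4
  A^-4: L=2 ×6
  A^-6: L=3 ×1
Each group contributes A^e * Σ count * d^(L-1):
Powers of d = -A^2 - A^-2: d^2 = A^4 + 2 + A^-4; d^3 = -A^6 - 3*A^2 - 3*A^-2 - A^-6; d^4 = A^8 + 4*A^4 + 6 + 4*A^-4 + A^-8.
  A^6 * (d^4) = A^14 + 4*A^10 + 6*A^6 + 4*A^2 + A^-2
  A^4 * (6*d^3) = -6*A^10 - 18*A^6 - 18*A^2 - 6*A^-2
  A^2 * (15*d^2) = 15*A^6 + 30*A^2 + 15*A^-2
  A^0 * (19*d + d^3) = -A^6 - 22*A^2 - 22*A^-2 - A^-6
  A^-2 * (11 + 4*d^2) = 4*A^2 + 19*A^-2 + 4*A^-6
  A^-4 * (6*d) = -6*A^-2 - 6*A^-6
  A^-6 * (d^2) = A^-2 + 2*A^-6 + A^-10
Summing the groups: <K> = A^14 - 2*A^10 + 2*A^6 - 2*A^2 + 2*A^-2 - A^-6 + A^-10
Normalise by the writhe: (-A^3)^(-w) = (-A^3)^(2) = A^6, so f(A) = A^6 * <K> = A^20 - 2*A^16 + 2*A^12 - 2*A^8 + 2*A^4 - 1 + A^-4.
Substitute A = t^(-1/4), i.e. A^e → t^(-e/4): V(t) = t - 1 + 2*t^-1 - 2*t^-2 + 2*t^-3 - 2*t^-4 + t^-5

Answer: t - 1 + 2*t^-1 - 2*t^-2 + 2*t^-3 - 2*t^-4 + t^-5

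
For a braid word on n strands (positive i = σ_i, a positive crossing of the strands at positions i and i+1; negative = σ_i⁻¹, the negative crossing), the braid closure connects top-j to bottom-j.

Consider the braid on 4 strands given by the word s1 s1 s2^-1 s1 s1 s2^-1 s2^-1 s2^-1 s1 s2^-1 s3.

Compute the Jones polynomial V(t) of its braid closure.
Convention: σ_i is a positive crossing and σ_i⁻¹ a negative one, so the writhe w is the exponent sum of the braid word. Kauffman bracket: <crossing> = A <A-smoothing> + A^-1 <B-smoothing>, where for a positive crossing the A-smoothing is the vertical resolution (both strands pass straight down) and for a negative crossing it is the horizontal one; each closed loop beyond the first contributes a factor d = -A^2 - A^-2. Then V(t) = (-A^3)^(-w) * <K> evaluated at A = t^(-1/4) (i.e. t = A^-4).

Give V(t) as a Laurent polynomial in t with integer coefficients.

The presented braid s1 s1 s2^-1 s1 s1 s2^-1 s2^-1 s2^-1 s1 s2^-1 s3 on 4 strands reduces by inverse Markov moves (closure unchanged at each step):
  Destabilize: the word has the form β·s3 where s3 occurs only as the final letter (β ∈ B_3); drop it and the last strand → 3 strands.
Reduced to β = s1 s1 s2^-1 s1 s1 s2^-1 s2^-1 s2^-1 s1 s2^-1 on 3 strands, 10 crossings.
Compute on β:
Braid: s1 s1 s2^-1 s1 s1 s2^-1 s2^-1 s2^-1 s1 s2^-1 on 3 strands, 10 crossings.
Writhe w = (#positive) - (#negative) = 5 - 5 = 0.
Enumerate smoothing states for the bracket polynomial. There are 2^10 = 1024 states.
For each crossing: s=0 is the vertical smoothing, s=1 horizontal. Crossing k contributes A^(sign_k * (1 - 2*s_k)); loop factor d = -A^2 - A^-2.
Tabulate the states by total A-exponent and number of loops L (A-exp: L × count):
  A^10: L=6 ×1
  A^8: L=5 ×10
  A^6: L=4 ×43, L=6 ×2
  A^4: L=3 ×98, L=5 ×22
  A^2: L=2 ×121, L=4 ×83, L=6 ×6
  A^0: L=1 ×73, L=3 ×140, L=5 ×38, L=7 ×1
  A^-2: L=2 ×121, L=4 ×79, L=6 ×10
  A^-4: L=3 ×95, L=5 ×24, L=7 ×1
  A^-6: L=4 ×42, L=6 ×3
  A^-8: L=5 ×10
  A^-10: L=6 ×1
Each group contributes A^e * Σ count * d^(L-1):
Powers of d = -A^2 - A^-2: d^2 = A^4 + 2 + A^-4; d^3 = -A^6 - 3*A^2 - 3*A^-2 - A^-6; d^4 = A^8 + 4*A^4 + 6 + 4*A^-4 + A^-8; d^5 = -A^10 - 5*A^6 - 10*A^2 - 10*A^-2 - 5*A^-6 - A^-10; d^6 = A^12 + 6*A^8 + 15*A^4 + 20 + 15*A^-4 + 6*A^-8 + A^-12.
  A^10 * (d^5) = -A^20 - 5*A^16 - 10*A^12 - 10*A^8 - 5*A^4 - 1
  A^8 * (10*d^4) = 10*A^16 + 40*A^12 + 60*A^8 + 40*A^4 + 10
  A^6 * (43*d^3 + 2*d^5) = -2*A^16 - 53*A^12 - 149*A^8 - 149*A^4 - 53 - 2*A^-4
  A^4 * (98*d^2 + 22*d^4) = 22*A^12 + 186*A^8 + 328*A^4 + 186 + 22*A^-4
  A^2 * (121*d + 83*d^3 + 6*d^5) = -6*A^12 - 113*A^8 - 430*A^4 - 430 - 113*A^-4 - 6*A^-8
  A^0 * (73 + 140*d^2 + 38*d^4 + d^6) = A^12 + 44*A^8 + 307*A^4 + 601 + 307*A^-4 + 44*A^-8 + A^-12
  A^-2 * (121*d + 79*d^3 + 10*d^5) = -10*A^8 - 129*A^4 - 458 - 458*A^-4 - 129*A^-8 - 10*A^-12
  A^-4 * (95*d^2 + 24*d^4 + d^6) = A^8 + 30*A^4 + 206 + 354*A^-4 + 206*A^-8 + 30*A^-12 + A^-16
  A^-6 * (42*d^3 + 3*d^5) = -3*A^4 - 57 - 156*A^-4 - 156*A^-8 - 57*A^-12 - 3*A^-16
  A^-8 * (10*d^4) = 10 + 40*A^-4 + 60*A^-8 + 40*A^-12 + 10*A^-16
  A^-10 * (d^5) = -1 - 5*A^-4 - 10*A^-8 - 10*A^-12 - 5*A^-16 - A^-20
Summing the groups: <K> = -A^20 + 3*A^16 - 6*A^12 + 9*A^8 - 11*A^4 + 13 - 11*A^-4 + 9*A^-8 - 6*A^-12 + 3*A^-16 - A^-20
Normalise by the writhe: (-A^3)^(-w) = (-A^3)^(0) = 1, so f(A) = 1 * <K> = -A^20 + 3*A^16 - 6*A^12 + 9*A^8 - 11*A^4 + 13 - 11*A^-4 + 9*A^-8 - 6*A^-12 + 3*A^-16 - A^-20.
Substitute A = t^(-1/4), i.e. A^e → t^(-e/4): V(t) = -t^5 + 3*t^4 - 6*t^3 + 9*t^2 - 11*t + 13 - 11*t^-1 + 9*t^-2 - 6*t^-3 + 3*t^-4 - t^-5

Answer: -t^5 + 3*t^4 - 6*t^3 + 9*t^2 - 11*t + 13 - 11*t^-1 + 9*t^-2 - 6*t^-3 + 3*t^-4 - t^-5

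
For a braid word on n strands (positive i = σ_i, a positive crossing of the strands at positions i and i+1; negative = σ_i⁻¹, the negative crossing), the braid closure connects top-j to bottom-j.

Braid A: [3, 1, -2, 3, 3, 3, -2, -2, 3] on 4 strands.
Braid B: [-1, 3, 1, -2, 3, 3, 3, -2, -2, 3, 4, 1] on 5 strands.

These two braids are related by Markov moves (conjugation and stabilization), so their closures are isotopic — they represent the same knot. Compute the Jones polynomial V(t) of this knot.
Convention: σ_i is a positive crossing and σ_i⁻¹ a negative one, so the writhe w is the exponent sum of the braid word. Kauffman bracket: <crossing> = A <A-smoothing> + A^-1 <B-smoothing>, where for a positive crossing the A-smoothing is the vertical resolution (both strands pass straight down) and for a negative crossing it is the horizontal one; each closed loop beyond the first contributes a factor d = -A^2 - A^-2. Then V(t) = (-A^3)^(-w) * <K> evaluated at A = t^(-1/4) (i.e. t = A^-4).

-t^6 + 2*t^5 - 4*t^4 + 5*t^3 - 4*t^2 + 5*t - 3 + 2*t^-1 - t^-2

Derivation:
Markov-equivalent braids have isotopic closures, hence identical knot invariants. Strip the Markov moves from each word to reach a common short braid β, then compute V(t) once on β.
Braid A: s3 s1 s2^-1 s3 s3 s3 s2^-1 s2^-1 s3 on 4 strands has no conjugating prefix/suffix or stabilization to strip; take β = s3 s1 s2^-1 s3 s3 s3 s2^-1 s2^-1 s3.
Braid B: s1^-1 s3 s1 s2^-1 s3 s3 s3 s2^-1 s2^-1 s3 s4 s1 on 5 strands reduces by inverse Markov moves (closure unchanged at each step):
  Deconjugate: the word is γ·β·γ⁻¹ with γ = s1^-1 (prefix) and γ⁻¹ = s1 (suffix); strip both.
  Destabilize: the word has the form β·s4 where s4 occurs only as the final letter (β ∈ B_4); drop it and the last strand → 4 strands.
Reduced to β = s3 s1 s2^-1 s3 s3 s3 s2^-1 s2^-1 s3 on 4 strands, 9 crossings.
Both give the same β = s3 s1 s2^-1 s3 s3 s3 s2^-1 s2^-1 s3 on 4 strands, so one state sum suffices:
Braid: s3 s1 s2^-1 s3 s3 s3 s2^-1 s2^-1 s3 on 4 strands, 9 crossings.
Writhe w = (#positive) - (#negative) = 6 - 3 = 3.
Computing the Kauffman bracket via state sum. There are 2^9 = 512 states.
Smooth each crossing (0=||, 1=⌣⌢); contribution A^(Σ sign_k(1-2s_k)) * d^(L-1).
Tabulate the states by total A-exponent and number of loops L (A-exp: L × count):
  A^9: L=5 ×1
  A^7: L=4 ×9
  A^5: L=3 ×32, L=5 ×4
  A^3: L=2 ×51, L=4 ×32, L=6 ×1
  A^1: L=1 ×27, L=3 ×81, L=5 ×18
  A^-1: L=2 ×53, L=4 ×67, L=6 ×6
  A^-3: L=3 ×50, L=5 ×33, L=7 ×1
  A^-5: L=4 ×27, L=6 ×9
  A^-7: L=5 ×8, L=7 ×1
  A^-9: L=6 ×1
Each group contributes A^e * Σ count * d^(L-1):
Powers of d = -A^2 - A^-2: d^2 = A^4 + 2 + A^-4; d^3 = -A^6 - 3*A^2 - 3*A^-2 - A^-6; d^4 = A^8 + 4*A^4 + 6 + 4*A^-4 + A^-8; d^5 = -A^10 - 5*A^6 - 10*A^2 - 10*A^-2 - 5*A^-6 - A^-10; d^6 = A^12 + 6*A^8 + 15*A^4 + 20 + 15*A^-4 + 6*A^-8 + A^-12.
  A^9 * (d^4) = A^17 + 4*A^13 + 6*A^9 + 4*A^5 + A
  A^7 * (9*d^3) = -9*A^13 - 27*A^9 - 27*A^5 - 9*A
  A^5 * (32*d^2 + 4*d^4) = 4*A^13 + 48*A^9 + 88*A^5 + 48*A + 4*A^-3
  A^3 * (51*d + 32*d^3 + d^5) = -A^13 - 37*A^9 - 157*A^5 - 157*A - 37*A^-3 - A^-7
  A^1 * (27 + 81*d^2 + 18*d^4) = 18*A^9 + 153*A^5 + 297*A + 153*A^-3 + 18*A^-7
  A^-1 * (53*d + 67*d^3 + 6*d^5) = -6*A^9 - 97*A^5 - 314*A - 314*A^-3 - 97*A^-7 - 6*A^-11
  A^-3 * (50*d^2 + 33*d^4 + d^6) = A^9 + 39*A^5 + 197*A + 318*A^-3 + 197*A^-7 + 39*A^-11 + A^-15
  A^-5 * (27*d^3 + 9*d^5) = -9*A^5 - 72*A - 171*A^-3 - 171*A^-7 - 72*A^-11 - 9*A^-15
  A^-7 * (8*d^4 + d^6) = A^5 + 14*A + 47*A^-3 + 68*A^-7 + 47*A^-11 + 14*A^-15 + A^-19
  A^-9 * (d^5) = -A - 5*A^-3 - 10*A^-7 - 10*A^-11 - 5*A^-15 - A^-19
Summing the groups: <K> = A^17 - 2*A^13 + 3*A^9 - 5*A^5 + 4*A - 5*A^-3 + 4*A^-7 - 2*A^-11 + A^-15
Normalise by the writhe: (-A^3)^(-w) = (-A^3)^(-3) = -A^-9, so f(A) = -A^-9 * <K> = -A^8 + 2*A^4 - 3 + 5*A^-4 - 4*A^-8 + 5*A^-12 - 4*A^-16 + 2*A^-20 - A^-24.
Substitute A = t^(-1/4), i.e. A^e → t^(-e/4): V(t) = -t^6 + 2*t^5 - 4*t^4 + 5*t^3 - 4*t^2 + 5*t - 3 + 2*t^-1 - t^-2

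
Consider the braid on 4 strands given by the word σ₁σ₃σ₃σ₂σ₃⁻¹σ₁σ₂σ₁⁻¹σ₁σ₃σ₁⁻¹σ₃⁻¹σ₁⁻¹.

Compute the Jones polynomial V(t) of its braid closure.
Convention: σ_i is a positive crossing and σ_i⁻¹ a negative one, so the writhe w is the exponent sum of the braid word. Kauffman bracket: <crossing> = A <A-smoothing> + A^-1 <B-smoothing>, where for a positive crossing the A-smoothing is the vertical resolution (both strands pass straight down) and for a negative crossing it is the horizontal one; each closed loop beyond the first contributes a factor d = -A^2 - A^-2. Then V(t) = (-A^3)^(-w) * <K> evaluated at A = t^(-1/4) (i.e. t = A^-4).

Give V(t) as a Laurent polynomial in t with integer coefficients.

1

Derivation:
The presented braid s1 s3 s3 s2 s3^-1 s1 s2 s1^-1 s1 s3 s1^-1 s3^-1 s1^-1 on 4 strands reduces by inverse Markov moves (closure unchanged at each step):
  Deconjugate: the word is γ·β·γ⁻¹ with γ = s1 s3 (prefix) and γ⁻¹ = s3^-1 s1^-1 (suffix); strip both.
Reduced to β = s3 s2 s3^-1 s1 s2 s1^-1 s1 s3 s1^-1 on 4 strands, 9 crossings.
Compute on β:
First cancel adjacent σ_i σ_i⁻¹ pairs (Reidemeister II — same braid, same closure): s3 s2 s3^-1 s1 s2 s1^-1 s1 s3 s1^-1 → s3 s2 s3^-1 s1 s2 s3 s1^-1.
Braid: s3 s2 s3^-1 s1 s2 s3 s1^-1 on 4 strands, 7 crossings.
Writhe w = (#positive) - (#negative) = 5 - 2 = 3.
State-sum expansion of <K>. There are 2^7 = 128 states.
For each crossing: s=0 is the vertical smoothing, s=1 horizontal. Crossing k contributes A^(sign_k * (1 - 2*s_k)); loop factor d = -A^2 - A^-2.
Tabulate the states by total A-exponent and number of loops L (A-exp: L × count):
  A^7: L=2 ×1
  A^5: L=1 ×2, L=3 ×5
  A^3: L=2 ×14, L=4 ×7
  A^1: L=1 ×9, L=3 ×24, L=5 ×2
  A^-1: L=2 ×27, L=4 ×8
  A^-3: L=1 ×8, L=3 ×13
  A^-5: L=2 ×6, L=4 ×1
  A^-7: L=3 ×1
Each group contributes A^e * Σ count * d^(L-1):
Powers of d = -A^2 - A^-2: d^2 = A^4 + 2 + A^-4; d^3 = -A^6 - 3*A^2 - 3*A^-2 - A^-6; d^4 = A^8 + 4*A^4 + 6 + 4*A^-4 + A^-8.
  A^7 * (d) = -A^9 - A^5
  A^5 * (2 + 5*d^2) = 5*A^9 + 12*A^5 + 5*A
  A^3 * (14*d + 7*d^3) = -7*A^9 - 35*A^5 - 35*A - 7*A^-3
  A^1 * (9 + 24*d^2 + 2*d^4) = 2*A^9 + 32*A^5 + 69*A + 32*A^-3 + 2*A^-7
  A^-1 * (27*d + 8*d^3) = -8*A^5 - 51*A - 51*A^-3 - 8*A^-7
  A^-3 * (8 + 13*d^2) = 13*A + 34*A^-3 + 13*A^-7
  A^-5 * (6*d + d^3) = -A - 9*A^-3 - 9*A^-7 - A^-11
  A^-7 * (d^2) = A^-3 + 2*A^-7 + A^-11
Summing the groups: <K> = -A^9
Normalise by the writhe: (-A^3)^(-w) = (-A^3)^(-3) = -A^-9, so f(A) = -A^-9 * <K> = 1.
Substitute A = t^(-1/4), i.e. A^e → t^(-e/4): V(t) = 1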